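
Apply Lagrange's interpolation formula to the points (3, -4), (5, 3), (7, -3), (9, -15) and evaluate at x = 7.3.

Lagrange interpolation formula:
P(x) = Σ yᵢ × Lᵢ(x)
where Lᵢ(x) = Π_{j≠i} (x - xⱼ)/(xᵢ - xⱼ)

L_0(7.3) = (7.3 - 5)/(3 - 5) × (7.3 - 7)/(3 - 7) × (7.3 - 9)/(3 - 9) = 0.024437
L_1(7.3) = (7.3 - 3)/(5 - 3) × (7.3 - 7)/(5 - 7) × (7.3 - 9)/(5 - 9) = -0.137062
L_2(7.3) = (7.3 - 3)/(7 - 3) × (7.3 - 5)/(7 - 5) × (7.3 - 9)/(7 - 9) = 1.050812
L_3(7.3) = (7.3 - 3)/(9 - 3) × (7.3 - 5)/(9 - 5) × (7.3 - 7)/(9 - 7) = 0.061812

P(7.3) = (-4)×L_0(7.3) + 3×L_1(7.3) + (-3)×L_2(7.3) + (-15)×L_3(7.3)
P(7.3) = -4.588562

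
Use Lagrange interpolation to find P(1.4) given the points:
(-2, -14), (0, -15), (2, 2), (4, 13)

Lagrange interpolation formula:
P(x) = Σ yᵢ × Lᵢ(x)
where Lᵢ(x) = Π_{j≠i} (x - xⱼ)/(xᵢ - xⱼ)

L_0(1.4) = (1.4 - 0)/(-2 - 0) × (1.4 - 2)/(-2 - 2) × (1.4 - 4)/(-2 - 4) = -0.045500
L_1(1.4) = (1.4 - (-2))/(0 - (-2)) × (1.4 - 2)/(0 - 2) × (1.4 - 4)/(0 - 4) = 0.331500
L_2(1.4) = (1.4 - (-2))/(2 - (-2)) × (1.4 - 0)/(2 - 0) × (1.4 - 4)/(2 - 4) = 0.773500
L_3(1.4) = (1.4 - (-2))/(4 - (-2)) × (1.4 - 0)/(4 - 0) × (1.4 - 2)/(4 - 2) = -0.059500

P(1.4) = (-14)×L_0(1.4) + (-15)×L_1(1.4) + 2×L_2(1.4) + 13×L_3(1.4)
P(1.4) = -3.562000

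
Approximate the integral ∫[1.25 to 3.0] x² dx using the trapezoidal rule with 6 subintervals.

f(x) = x²
a = 1.25, b = 3.0, n = 6
h = (b - a)/n = 0.291667

Trapezoidal rule: (h/2)[f(x₀) + 2f(x₁) + 2f(x₂) + ... + f(xₙ)]

x_0 = 1.2500, f(x_0) = 1.562500, coefficient = 1
x_1 = 1.5417, f(x_1) = 2.376736, coefficient = 2
x_2 = 1.8333, f(x_2) = 3.361111, coefficient = 2
x_3 = 2.1250, f(x_3) = 4.515625, coefficient = 2
x_4 = 2.4167, f(x_4) = 5.840278, coefficient = 2
x_5 = 2.7083, f(x_5) = 7.335069, coefficient = 2
x_6 = 3.0000, f(x_6) = 9.000000, coefficient = 1

I ≈ (0.291667/2) × 57.420139 = 8.373770
Exact value: 8.348958
Error: 0.024812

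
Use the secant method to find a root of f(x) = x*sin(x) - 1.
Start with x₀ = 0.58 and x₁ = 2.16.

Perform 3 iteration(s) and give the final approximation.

f(x) = x*sin(x) - 1
x₀ = 0.58, x₁ = 2.16

Secant formula: x_{n+1} = x_n - f(x_n)(x_n - x_{n-1})/(f(x_n) - f(x_{n-1}))

Iteration 1:
  f(0.580000) = -0.682146
  f(2.160000) = 0.795788
  x_2 = 2.160000 - 0.795788×(2.160000 - 0.580000)/(0.795788 - (-0.682146))
       = 1.309255
Iteration 2:
  f(2.160000) = 0.795788
  f(1.309255) = 0.264730
  x_3 = 1.309255 - 0.264730×(1.309255 - 2.160000)/(0.264730 - 0.795788)
       = 0.885161
Iteration 3:
  f(1.309255) = 0.264730
  f(0.885161) = -0.314870
  x_4 = 0.885161 - (-0.314870)×(0.885161 - 1.309255)/(-0.314870 - 0.264730)
       = 1.115552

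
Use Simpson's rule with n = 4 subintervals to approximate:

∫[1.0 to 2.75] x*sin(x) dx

f(x) = x*sin(x)
a = 1.0, b = 2.75, n = 4
h = (b - a)/n = 0.437500

Simpson's rule: (h/3)[f(x₀) + 4f(x₁) + 2f(x₂) + ... + f(xₙ)]

x_0 = 1.0000, f(x_0) = 0.841471, coefficient = 1
x_1 = 1.4375, f(x_1) = 1.424748, coefficient = 4
x_2 = 1.8750, f(x_2) = 1.788911, coefficient = 2
x_3 = 2.3125, f(x_3) = 1.705050, coefficient = 4
x_4 = 2.7500, f(x_4) = 1.049568, coefficient = 1

I ≈ (0.437500/3) × 17.988051 = 2.623257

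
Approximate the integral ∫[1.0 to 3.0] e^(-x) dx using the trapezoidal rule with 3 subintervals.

f(x) = e^(-x)
a = 1.0, b = 3.0, n = 3
h = (b - a)/n = 0.666667

Trapezoidal rule: (h/2)[f(x₀) + 2f(x₁) + 2f(x₂) + ... + f(xₙ)]

x_0 = 1.0000, f(x_0) = 0.367879, coefficient = 1
x_1 = 1.6667, f(x_1) = 0.188876, coefficient = 2
x_2 = 2.3333, f(x_2) = 0.096972, coefficient = 2
x_3 = 3.0000, f(x_3) = 0.049787, coefficient = 1

I ≈ (0.666667/2) × 0.989362 = 0.329787
Exact value: 0.318092
Error: 0.011695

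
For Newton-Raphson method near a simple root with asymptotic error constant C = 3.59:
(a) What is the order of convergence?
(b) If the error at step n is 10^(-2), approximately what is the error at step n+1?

(a) Newton-Raphson has quadratic (order 2) convergence near simple roots.
    This means |e_{n+1}| ≈ C|e_n|².

(b) With |e_n| = 10^(-2) and C = 3.59:
    |e_{n+1}| ≈ 3.59 × (10^(-2))² = 3.59 × 10^(-4)

(a) 2 (quadratic); (b) |e_{n+1}| ≈ 3.590e-04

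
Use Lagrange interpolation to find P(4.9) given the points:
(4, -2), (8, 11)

Lagrange interpolation formula:
P(x) = Σ yᵢ × Lᵢ(x)
where Lᵢ(x) = Π_{j≠i} (x - xⱼ)/(xᵢ - xⱼ)

L_0(4.9) = (4.9 - 8)/(4 - 8) = 0.775000
L_1(4.9) = (4.9 - 4)/(8 - 4) = 0.225000

P(4.9) = (-2)×L_0(4.9) + 11×L_1(4.9)
P(4.9) = 0.925000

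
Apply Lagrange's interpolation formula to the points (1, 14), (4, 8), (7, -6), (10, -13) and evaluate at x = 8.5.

Lagrange interpolation formula:
P(x) = Σ yᵢ × Lᵢ(x)
where Lᵢ(x) = Π_{j≠i} (x - xⱼ)/(xᵢ - xⱼ)

L_0(8.5) = (8.5 - 4)/(1 - 4) × (8.5 - 7)/(1 - 7) × (8.5 - 10)/(1 - 10) = 0.062500
L_1(8.5) = (8.5 - 1)/(4 - 1) × (8.5 - 7)/(4 - 7) × (8.5 - 10)/(4 - 10) = -0.312500
L_2(8.5) = (8.5 - 1)/(7 - 1) × (8.5 - 4)/(7 - 4) × (8.5 - 10)/(7 - 10) = 0.937500
L_3(8.5) = (8.5 - 1)/(10 - 1) × (8.5 - 4)/(10 - 4) × (8.5 - 7)/(10 - 7) = 0.312500

P(8.5) = 14×L_0(8.5) + 8×L_1(8.5) + (-6)×L_2(8.5) + (-13)×L_3(8.5)
P(8.5) = -11.312500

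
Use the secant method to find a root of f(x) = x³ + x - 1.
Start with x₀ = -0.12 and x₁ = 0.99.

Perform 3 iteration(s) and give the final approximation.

f(x) = x³ + x - 1
x₀ = -0.12, x₁ = 0.99

Secant formula: x_{n+1} = x_n - f(x_n)(x_n - x_{n-1})/(f(x_n) - f(x_{n-1}))

Iteration 1:
  f(-0.120000) = -1.121728
  f(0.990000) = 0.960299
  x_2 = 0.990000 - 0.960299×(0.990000 - (-0.120000))/(0.960299 - (-1.121728))
       = 0.478032
Iteration 2:
  f(0.990000) = 0.960299
  f(0.478032) = -0.412731
  x_3 = 0.478032 - (-0.412731)×(0.478032 - 0.990000)/(-0.412731 - 0.960299)
       = 0.631929
Iteration 3:
  f(0.478032) = -0.412731
  f(0.631929) = -0.115721
  x_4 = 0.631929 - (-0.115721)×(0.631929 - 0.478032)/(-0.115721 - (-0.412731))
       = 0.691890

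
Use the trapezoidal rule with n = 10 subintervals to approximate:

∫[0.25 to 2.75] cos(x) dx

f(x) = cos(x)
a = 0.25, b = 2.75, n = 10
h = (b - a)/n = 0.250000

Trapezoidal rule: (h/2)[f(x₀) + 2f(x₁) + 2f(x₂) + ... + f(xₙ)]

x_0 = 0.2500, f(x_0) = 0.968912, coefficient = 1
x_1 = 0.5000, f(x_1) = 0.877583, coefficient = 2
x_2 = 0.7500, f(x_2) = 0.731689, coefficient = 2
x_3 = 1.0000, f(x_3) = 0.540302, coefficient = 2
x_4 = 1.2500, f(x_4) = 0.315322, coefficient = 2
x_5 = 1.5000, f(x_5) = 0.070737, coefficient = 2
x_6 = 1.7500, f(x_6) = -0.178246, coefficient = 2
x_7 = 2.0000, f(x_7) = -0.416147, coefficient = 2
x_8 = 2.2500, f(x_8) = -0.628174, coefficient = 2
x_9 = 2.5000, f(x_9) = -0.801144, coefficient = 2
x_10 = 2.7500, f(x_10) = -0.924302, coefficient = 1

I ≈ (0.250000/2) × 1.068456 = 0.133557
Exact value: 0.134257
Error: 0.000700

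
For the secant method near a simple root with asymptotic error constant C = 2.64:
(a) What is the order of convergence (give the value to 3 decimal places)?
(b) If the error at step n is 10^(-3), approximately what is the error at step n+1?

(a) Secant method has superlinear convergence with order φ = (1+√5)/2 ≈ 1.618.
    This means |e_{n+1}| ≈ C|e_n|^1.618.

(b) With |e_n| = 10^(-3) and C = 2.64:
    |e_{n+1}| ≈ 2.64 × (10^(-3))^1.618 = 2.64 × 10^(-4.85)

(a) ≈ 1.618 (golden ratio); (b) |e_{n+1}| ≈ 3.694e-05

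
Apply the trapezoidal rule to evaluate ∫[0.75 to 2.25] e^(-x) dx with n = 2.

f(x) = e^(-x)
a = 0.75, b = 2.25, n = 2
h = (b - a)/n = 0.750000

Trapezoidal rule: (h/2)[f(x₀) + 2f(x₁) + 2f(x₂) + ... + f(xₙ)]

x_0 = 0.7500, f(x_0) = 0.472367, coefficient = 1
x_1 = 1.5000, f(x_1) = 0.223130, coefficient = 2
x_2 = 2.2500, f(x_2) = 0.105399, coefficient = 1

I ≈ (0.750000/2) × 1.024026 = 0.384010
Exact value: 0.366967
Error: 0.017042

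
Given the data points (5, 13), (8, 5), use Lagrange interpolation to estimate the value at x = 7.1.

Lagrange interpolation formula:
P(x) = Σ yᵢ × Lᵢ(x)
where Lᵢ(x) = Π_{j≠i} (x - xⱼ)/(xᵢ - xⱼ)

L_0(7.1) = (7.1 - 8)/(5 - 8) = 0.300000
L_1(7.1) = (7.1 - 5)/(8 - 5) = 0.700000

P(7.1) = 13×L_0(7.1) + 5×L_1(7.1)
P(7.1) = 7.400000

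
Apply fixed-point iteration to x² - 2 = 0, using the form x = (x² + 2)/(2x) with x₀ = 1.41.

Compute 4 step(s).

Equation: x² - 2 = 0
Fixed-point form: x = (x² + 2)/(2x)
x₀ = 1.41

x_1 = g(1.410000) = 1.414220
x_2 = g(1.414220) = 1.414214
x_3 = g(1.414214) = 1.414214
x_4 = g(1.414214) = 1.414214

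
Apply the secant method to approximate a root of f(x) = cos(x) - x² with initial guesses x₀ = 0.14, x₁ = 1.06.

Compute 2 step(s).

f(x) = cos(x) - x²
x₀ = 0.14, x₁ = 1.06

Secant formula: x_{n+1} = x_n - f(x_n)(x_n - x_{n-1})/(f(x_n) - f(x_{n-1}))

Iteration 1:
  f(0.140000) = 0.970616
  f(1.060000) = -0.634728
  x_2 = 1.060000 - (-0.634728)×(1.060000 - 0.140000)/(-0.634728 - 0.970616)
       = 0.696246
Iteration 2:
  f(1.060000) = -0.634728
  f(0.696246) = 0.282496
  x_3 = 0.696246 - 0.282496×(0.696246 - 1.060000)/(0.282496 - (-0.634728))
       = 0.808279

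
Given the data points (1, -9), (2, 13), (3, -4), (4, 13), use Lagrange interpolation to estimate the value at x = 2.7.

Lagrange interpolation formula:
P(x) = Σ yᵢ × Lᵢ(x)
where Lᵢ(x) = Π_{j≠i} (x - xⱼ)/(xᵢ - xⱼ)

L_0(2.7) = (2.7 - 2)/(1 - 2) × (2.7 - 3)/(1 - 3) × (2.7 - 4)/(1 - 4) = -0.045500
L_1(2.7) = (2.7 - 1)/(2 - 1) × (2.7 - 3)/(2 - 3) × (2.7 - 4)/(2 - 4) = 0.331500
L_2(2.7) = (2.7 - 1)/(3 - 1) × (2.7 - 2)/(3 - 2) × (2.7 - 4)/(3 - 4) = 0.773500
L_3(2.7) = (2.7 - 1)/(4 - 1) × (2.7 - 2)/(4 - 2) × (2.7 - 3)/(4 - 3) = -0.059500

P(2.7) = (-9)×L_0(2.7) + 13×L_1(2.7) + (-4)×L_2(2.7) + 13×L_3(2.7)
P(2.7) = 0.851500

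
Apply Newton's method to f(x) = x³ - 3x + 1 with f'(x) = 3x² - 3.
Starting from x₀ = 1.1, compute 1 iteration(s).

f(x) = x³ - 3x + 1
f'(x) = 3x² - 3
x₀ = 1.1

Newton-Raphson formula: x_{n+1} = x_n - f(x_n)/f'(x_n)

Iteration 1:
  f(1.100000) = -0.969000
  f'(1.100000) = 0.630000
  x_1 = 1.100000 - (-0.969000)/0.630000 = 2.638095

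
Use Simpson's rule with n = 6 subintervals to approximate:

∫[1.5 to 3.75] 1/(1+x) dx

f(x) = 1/(1+x)
a = 1.5, b = 3.75, n = 6
h = (b - a)/n = 0.375000

Simpson's rule: (h/3)[f(x₀) + 4f(x₁) + 2f(x₂) + ... + f(xₙ)]

x_0 = 1.5000, f(x_0) = 0.400000, coefficient = 1
x_1 = 1.8750, f(x_1) = 0.347826, coefficient = 4
x_2 = 2.2500, f(x_2) = 0.307692, coefficient = 2
x_3 = 2.6250, f(x_3) = 0.275862, coefficient = 4
x_4 = 3.0000, f(x_4) = 0.250000, coefficient = 2
x_5 = 3.3750, f(x_5) = 0.228571, coefficient = 4
x_6 = 3.7500, f(x_6) = 0.210526, coefficient = 1

I ≈ (0.375000/3) × 5.134949 = 0.641869
Exact value: 0.641854
Error: 0.000015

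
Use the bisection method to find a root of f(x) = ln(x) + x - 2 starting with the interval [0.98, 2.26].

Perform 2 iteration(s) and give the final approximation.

f(x) = ln(x) + x - 2
Initial interval: [0.98, 2.26]

Iteration 1:
  c_1 = (0.980000 + 2.260000)/2 = 1.620000
  f(c_1) = f(1.620000) = 0.102426
  f(a) × f(c) < 0, new interval: [0.980000, 1.620000]
Iteration 2:
  c_2 = (0.980000 + 1.620000)/2 = 1.300000
  f(c_2) = f(1.300000) = -0.437636
  f(a) × f(c) ≥ 0, new interval: [1.300000, 1.620000]

After 2 iteration(s), the approximation is c_2 = 1.300000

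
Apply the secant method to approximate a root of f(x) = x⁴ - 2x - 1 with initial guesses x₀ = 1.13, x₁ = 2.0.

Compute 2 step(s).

f(x) = x⁴ - 2x - 1
x₀ = 1.13, x₁ = 2.0

Secant formula: x_{n+1} = x_n - f(x_n)(x_n - x_{n-1})/(f(x_n) - f(x_{n-1}))

Iteration 1:
  f(1.130000) = -1.629526
  f(2.000000) = 11.000000
  x_2 = 2.000000 - 11.000000×(2.000000 - 1.130000)/(11.000000 - (-1.629526))
       = 1.242252
Iteration 2:
  f(2.000000) = 11.000000
  f(1.242252) = -1.103069
  x_3 = 1.242252 - (-1.103069)×(1.242252 - 2.000000)/(-1.103069 - 11.000000)
       = 1.311313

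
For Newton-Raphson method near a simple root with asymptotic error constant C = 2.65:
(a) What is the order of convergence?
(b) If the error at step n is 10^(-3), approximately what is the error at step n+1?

(a) Newton-Raphson has quadratic (order 2) convergence near simple roots.
    This means |e_{n+1}| ≈ C|e_n|².

(b) With |e_n| = 10^(-3) and C = 2.65:
    |e_{n+1}| ≈ 2.65 × (10^(-3))² = 2.65 × 10^(-6)

(a) 2 (quadratic); (b) |e_{n+1}| ≈ 2.650e-06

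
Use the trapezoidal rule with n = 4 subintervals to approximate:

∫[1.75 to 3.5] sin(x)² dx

f(x) = sin(x)²
a = 1.75, b = 3.5, n = 4
h = (b - a)/n = 0.437500

Trapezoidal rule: (h/2)[f(x₀) + 2f(x₁) + 2f(x₂) + ... + f(xₙ)]

x_0 = 1.7500, f(x_0) = 0.968228, coefficient = 1
x_1 = 2.1875, f(x_1) = 0.665512, coefficient = 2
x_2 = 2.6250, f(x_2) = 0.243957, coefficient = 2
x_3 = 3.0625, f(x_3) = 0.006243, coefficient = 2
x_4 = 3.5000, f(x_4) = 0.123049, coefficient = 1

I ≈ (0.437500/2) × 2.922701 = 0.639341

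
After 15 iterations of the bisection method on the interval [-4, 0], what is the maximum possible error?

Bisection error bound: |error| ≤ (b-a)/2^n
|error| ≤ (0 - (-4))/2^15 = 4/2^15
|error| ≤ 0.0001220703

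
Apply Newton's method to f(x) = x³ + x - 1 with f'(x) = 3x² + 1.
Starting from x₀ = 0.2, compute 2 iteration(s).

f(x) = x³ + x - 1
f'(x) = 3x² + 1
x₀ = 0.2

Newton-Raphson formula: x_{n+1} = x_n - f(x_n)/f'(x_n)

Iteration 1:
  f(0.200000) = -0.792000
  f'(0.200000) = 1.120000
  x_1 = 0.200000 - (-0.792000)/1.120000 = 0.907143
Iteration 2:
  f(0.907143) = 0.653638
  f'(0.907143) = 3.468724
  x_2 = 0.907143 - 0.653638/3.468724 = 0.718705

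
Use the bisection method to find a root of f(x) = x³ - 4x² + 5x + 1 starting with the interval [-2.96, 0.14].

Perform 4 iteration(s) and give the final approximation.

f(x) = x³ - 4x² + 5x + 1
Initial interval: [-2.96, 0.14]

Iteration 1:
  c_1 = (-2.960000 + 0.140000)/2 = -1.410000
  f(c_1) = f(-1.410000) = -16.805621
  f(a) × f(c) ≥ 0, new interval: [-1.410000, 0.140000]
Iteration 2:
  c_2 = (-1.410000 + 0.140000)/2 = -0.635000
  f(c_2) = f(-0.635000) = -4.043948
  f(a) × f(c) ≥ 0, new interval: [-0.635000, 0.140000]
Iteration 3:
  c_3 = (-0.635000 + 0.140000)/2 = -0.247500
  f(c_3) = f(-0.247500) = -0.497686
  f(a) × f(c) ≥ 0, new interval: [-0.247500, 0.140000]
Iteration 4:
  c_4 = (-0.247500 + 0.140000)/2 = -0.053750
  f(c_4) = f(-0.053750) = 0.719538
  f(a) × f(c) < 0, new interval: [-0.247500, -0.053750]

After 4 iteration(s), the approximation is c_4 = -0.053750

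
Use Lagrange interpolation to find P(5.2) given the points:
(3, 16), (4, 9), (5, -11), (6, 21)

Lagrange interpolation formula:
P(x) = Σ yᵢ × Lᵢ(x)
where Lᵢ(x) = Π_{j≠i} (x - xⱼ)/(xᵢ - xⱼ)

L_0(5.2) = (5.2 - 4)/(3 - 4) × (5.2 - 5)/(3 - 5) × (5.2 - 6)/(3 - 6) = 0.032000
L_1(5.2) = (5.2 - 3)/(4 - 3) × (5.2 - 5)/(4 - 5) × (5.2 - 6)/(4 - 6) = -0.176000
L_2(5.2) = (5.2 - 3)/(5 - 3) × (5.2 - 4)/(5 - 4) × (5.2 - 6)/(5 - 6) = 1.056000
L_3(5.2) = (5.2 - 3)/(6 - 3) × (5.2 - 4)/(6 - 4) × (5.2 - 5)/(6 - 5) = 0.088000

P(5.2) = 16×L_0(5.2) + 9×L_1(5.2) + (-11)×L_2(5.2) + 21×L_3(5.2)
P(5.2) = -10.840000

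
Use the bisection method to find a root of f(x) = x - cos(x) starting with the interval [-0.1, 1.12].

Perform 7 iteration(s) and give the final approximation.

f(x) = x - cos(x)
Initial interval: [-0.1, 1.12]

Iteration 1:
  c_1 = (-0.100000 + 1.120000)/2 = 0.510000
  f(c_1) = f(0.510000) = -0.362745
  f(a) × f(c) ≥ 0, new interval: [0.510000, 1.120000]
Iteration 2:
  c_2 = (0.510000 + 1.120000)/2 = 0.815000
  f(c_2) = f(0.815000) = 0.129132
  f(a) × f(c) < 0, new interval: [0.510000, 0.815000]
Iteration 3:
  c_3 = (0.510000 + 0.815000)/2 = 0.662500
  f(c_3) = f(0.662500) = -0.125957
  f(a) × f(c) ≥ 0, new interval: [0.662500, 0.815000]
Iteration 4:
  c_4 = (0.662500 + 0.815000)/2 = 0.738750
  f(c_4) = f(0.738750) = -0.000561
  f(a) × f(c) ≥ 0, new interval: [0.738750, 0.815000]
Iteration 5:
  c_5 = (0.738750 + 0.815000)/2 = 0.776875
  f(c_5) = f(0.776875) = 0.063767
  f(a) × f(c) < 0, new interval: [0.738750, 0.776875]
Iteration 6:
  c_6 = (0.738750 + 0.776875)/2 = 0.757812
  f(c_6) = f(0.757812) = 0.031471
  f(a) × f(c) < 0, new interval: [0.738750, 0.757812]
Iteration 7:
  c_7 = (0.738750 + 0.757812)/2 = 0.748281
  f(c_7) = f(0.748281) = 0.015422
  f(a) × f(c) < 0, new interval: [0.738750, 0.748281]

After 7 iteration(s), the approximation is c_7 = 0.748281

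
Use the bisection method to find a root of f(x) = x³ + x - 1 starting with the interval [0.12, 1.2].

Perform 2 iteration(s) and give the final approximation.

f(x) = x³ + x - 1
Initial interval: [0.12, 1.2]

Iteration 1:
  c_1 = (0.120000 + 1.200000)/2 = 0.660000
  f(c_1) = f(0.660000) = -0.052504
  f(a) × f(c) ≥ 0, new interval: [0.660000, 1.200000]
Iteration 2:
  c_2 = (0.660000 + 1.200000)/2 = 0.930000
  f(c_2) = f(0.930000) = 0.734357
  f(a) × f(c) < 0, new interval: [0.660000, 0.930000]

After 2 iteration(s), the approximation is c_2 = 0.930000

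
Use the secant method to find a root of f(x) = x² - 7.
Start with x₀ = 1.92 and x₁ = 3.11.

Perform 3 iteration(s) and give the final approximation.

f(x) = x² - 7
x₀ = 1.92, x₁ = 3.11

Secant formula: x_{n+1} = x_n - f(x_n)(x_n - x_{n-1})/(f(x_n) - f(x_{n-1}))

Iteration 1:
  f(1.920000) = -3.313600
  f(3.110000) = 2.672100
  x_2 = 3.110000 - 2.672100×(3.110000 - 1.920000)/(2.672100 - (-3.313600))
       = 2.578767
Iteration 2:
  f(3.110000) = 2.672100
  f(2.578767) = -0.349959
  x_3 = 2.578767 - (-0.349959)×(2.578767 - 3.110000)/(-0.349959 - 2.672100)
       = 2.640285
Iteration 3:
  f(2.578767) = -0.349959
  f(2.640285) = -0.028896
  x_4 = 2.640285 - (-0.028896)×(2.640285 - 2.578767)/(-0.028896 - (-0.349959))
       = 2.645821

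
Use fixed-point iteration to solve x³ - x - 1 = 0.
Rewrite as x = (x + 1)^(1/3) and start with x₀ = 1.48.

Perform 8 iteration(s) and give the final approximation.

Equation: x³ - x - 1 = 0
Fixed-point form: x = (x + 1)^(1/3)
x₀ = 1.48

x_1 = g(1.480000) = 1.353580
x_2 = g(1.353580) = 1.330178
x_3 = g(1.330178) = 1.325754
x_4 = g(1.325754) = 1.324915
x_5 = g(1.324915) = 1.324755
x_6 = g(1.324755) = 1.324725
x_7 = g(1.324725) = 1.324719
x_8 = g(1.324719) = 1.324718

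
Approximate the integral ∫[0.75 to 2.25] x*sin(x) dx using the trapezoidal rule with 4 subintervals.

f(x) = x*sin(x)
a = 0.75, b = 2.25, n = 4
h = (b - a)/n = 0.375000

Trapezoidal rule: (h/2)[f(x₀) + 2f(x₁) + 2f(x₂) + ... + f(xₙ)]

x_0 = 0.7500, f(x_0) = 0.511229, coefficient = 1
x_1 = 1.1250, f(x_1) = 1.015051, coefficient = 2
x_2 = 1.5000, f(x_2) = 1.496242, coefficient = 2
x_3 = 1.8750, f(x_3) = 1.788911, coefficient = 2
x_4 = 2.2500, f(x_4) = 1.750665, coefficient = 1

I ≈ (0.375000/2) × 10.862302 = 2.036682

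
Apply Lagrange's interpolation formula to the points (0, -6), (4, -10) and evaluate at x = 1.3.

Lagrange interpolation formula:
P(x) = Σ yᵢ × Lᵢ(x)
where Lᵢ(x) = Π_{j≠i} (x - xⱼ)/(xᵢ - xⱼ)

L_0(1.3) = (1.3 - 4)/(0 - 4) = 0.675000
L_1(1.3) = (1.3 - 0)/(4 - 0) = 0.325000

P(1.3) = (-6)×L_0(1.3) + (-10)×L_1(1.3)
P(1.3) = -7.300000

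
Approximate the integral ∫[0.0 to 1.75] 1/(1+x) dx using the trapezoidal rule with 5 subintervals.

f(x) = 1/(1+x)
a = 0.0, b = 1.75, n = 5
h = (b - a)/n = 0.350000

Trapezoidal rule: (h/2)[f(x₀) + 2f(x₁) + 2f(x₂) + ... + f(xₙ)]

x_0 = 0.0000, f(x_0) = 1.000000, coefficient = 1
x_1 = 0.3500, f(x_1) = 0.740741, coefficient = 2
x_2 = 0.7000, f(x_2) = 0.588235, coefficient = 2
x_3 = 1.0500, f(x_3) = 0.487805, coefficient = 2
x_4 = 1.4000, f(x_4) = 0.416667, coefficient = 2
x_5 = 1.7500, f(x_5) = 0.363636, coefficient = 1

I ≈ (0.350000/2) × 5.830532 = 1.020343
Exact value: 1.011601
Error: 0.008742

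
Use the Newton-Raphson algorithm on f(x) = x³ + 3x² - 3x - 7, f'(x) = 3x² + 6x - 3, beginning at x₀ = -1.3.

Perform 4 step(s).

f(x) = x³ + 3x² - 3x - 7
f'(x) = 3x² + 6x - 3
x₀ = -1.3

Newton-Raphson formula: x_{n+1} = x_n - f(x_n)/f'(x_n)

Iteration 1:
  f(-1.300000) = -0.227000
  f'(-1.300000) = -5.730000
  x_1 = -1.300000 - (-0.227000)/(-5.730000) = -1.339616
Iteration 2:
  f(-1.339616) = -0.001475
  f'(-1.339616) = -5.653983
  x_2 = -1.339616 - (-0.001475)/(-5.653983) = -1.339877
Iteration 3:
  f(-1.339877) = 0.000000
  f'(-1.339877) = -5.653451
  x_3 = -1.339877 - 0.000000/(-5.653451) = -1.339877
Iteration 4:
  f(-1.339877) = 0.000000
  f'(-1.339877) = -5.653451
  x_4 = -1.339877 - 0.000000/(-5.653451) = -1.339877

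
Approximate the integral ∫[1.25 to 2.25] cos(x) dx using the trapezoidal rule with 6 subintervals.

f(x) = cos(x)
a = 1.25, b = 2.25, n = 6
h = (b - a)/n = 0.166667

Trapezoidal rule: (h/2)[f(x₀) + 2f(x₁) + 2f(x₂) + ... + f(xₙ)]

x_0 = 1.2500, f(x_0) = 0.315322, coefficient = 1
x_1 = 1.4167, f(x_1) = 0.153520, coefficient = 2
x_2 = 1.5833, f(x_2) = -0.012537, coefficient = 2
x_3 = 1.7500, f(x_3) = -0.178246, coefficient = 2
x_4 = 1.9167, f(x_4) = -0.339016, coefficient = 2
x_5 = 2.0833, f(x_5) = -0.490390, coefficient = 2
x_6 = 2.2500, f(x_6) = -0.628174, coefficient = 1

I ≈ (0.166667/2) × -2.046187 = -0.170516
Exact value: -0.170911
Error: 0.000396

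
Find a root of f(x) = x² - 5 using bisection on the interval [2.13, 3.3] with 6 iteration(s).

f(x) = x² - 5
Initial interval: [2.13, 3.3]

Iteration 1:
  c_1 = (2.130000 + 3.300000)/2 = 2.715000
  f(c_1) = f(2.715000) = 2.371225
  f(a) × f(c) < 0, new interval: [2.130000, 2.715000]
Iteration 2:
  c_2 = (2.130000 + 2.715000)/2 = 2.422500
  f(c_2) = f(2.422500) = 0.868506
  f(a) × f(c) < 0, new interval: [2.130000, 2.422500]
Iteration 3:
  c_3 = (2.130000 + 2.422500)/2 = 2.276250
  f(c_3) = f(2.276250) = 0.181314
  f(a) × f(c) < 0, new interval: [2.130000, 2.276250]
Iteration 4:
  c_4 = (2.130000 + 2.276250)/2 = 2.203125
  f(c_4) = f(2.203125) = -0.146240
  f(a) × f(c) ≥ 0, new interval: [2.203125, 2.276250]
Iteration 5:
  c_5 = (2.203125 + 2.276250)/2 = 2.239688
  f(c_5) = f(2.239688) = 0.016200
  f(a) × f(c) < 0, new interval: [2.203125, 2.239688]
Iteration 6:
  c_6 = (2.203125 + 2.239688)/2 = 2.221406
  f(c_6) = f(2.221406) = -0.065354
  f(a) × f(c) ≥ 0, new interval: [2.221406, 2.239688]

After 6 iteration(s), the approximation is c_6 = 2.221406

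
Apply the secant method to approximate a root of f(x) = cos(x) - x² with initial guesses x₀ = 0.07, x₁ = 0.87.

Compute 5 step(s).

f(x) = cos(x) - x²
x₀ = 0.07, x₁ = 0.87

Secant formula: x_{n+1} = x_n - f(x_n)(x_n - x_{n-1})/(f(x_n) - f(x_{n-1}))

Iteration 1:
  f(0.070000) = 0.992651
  f(0.870000) = -0.112073
  x_2 = 0.870000 - (-0.112073)×(0.870000 - 0.070000)/(-0.112073 - 0.992651)
       = 0.788841
Iteration 2:
  f(0.870000) = -0.112073
  f(0.788841) = 0.082399
  x_3 = 0.788841 - 0.082399×(0.788841 - 0.870000)/(0.082399 - (-0.112073))
       = 0.823228
Iteration 3:
  f(0.788841) = 0.082399
  f(0.823228) = 0.002153
  x_4 = 0.823228 - 0.002153×(0.823228 - 0.788841)/(0.002153 - 0.082399)
       = 0.824151
Iteration 4:
  f(0.823228) = 0.002153
  f(0.824151) = -0.000044
  x_5 = 0.824151 - (-0.000044)×(0.824151 - 0.823228)/(-0.000044 - 0.002153)
       = 0.824132
Iteration 5:
  f(0.824151) = -0.000044
  f(0.824132) = 0.000000
  x_6 = 0.824132 - 0.000000×(0.824132 - 0.824151)/(0.000000 - (-0.000044))
       = 0.824132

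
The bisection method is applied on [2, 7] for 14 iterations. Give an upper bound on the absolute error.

Bisection error bound: |error| ≤ (b-a)/2^n
|error| ≤ (7 - 2)/2^14 = 5/2^14
|error| ≤ 0.0003051758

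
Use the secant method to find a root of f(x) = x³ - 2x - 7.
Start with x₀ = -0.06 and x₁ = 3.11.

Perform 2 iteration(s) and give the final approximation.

f(x) = x³ - 2x - 7
x₀ = -0.06, x₁ = 3.11

Secant formula: x_{n+1} = x_n - f(x_n)(x_n - x_{n-1})/(f(x_n) - f(x_{n-1}))

Iteration 1:
  f(-0.060000) = -6.880216
  f(3.110000) = 16.860231
  x_2 = 3.110000 - 16.860231×(3.110000 - (-0.060000))/(16.860231 - (-6.880216))
       = 0.858697
Iteration 2:
  f(3.110000) = 16.860231
  f(0.858697) = -8.084225
  x_3 = 0.858697 - (-8.084225)×(0.858697 - 3.110000)/(-8.084225 - 16.860231)
       = 1.588320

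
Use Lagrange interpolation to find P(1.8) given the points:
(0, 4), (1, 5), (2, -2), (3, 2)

Lagrange interpolation formula:
P(x) = Σ yᵢ × Lᵢ(x)
where Lᵢ(x) = Π_{j≠i} (x - xⱼ)/(xᵢ - xⱼ)

L_0(1.8) = (1.8 - 1)/(0 - 1) × (1.8 - 2)/(0 - 2) × (1.8 - 3)/(0 - 3) = -0.032000
L_1(1.8) = (1.8 - 0)/(1 - 0) × (1.8 - 2)/(1 - 2) × (1.8 - 3)/(1 - 3) = 0.216000
L_2(1.8) = (1.8 - 0)/(2 - 0) × (1.8 - 1)/(2 - 1) × (1.8 - 3)/(2 - 3) = 0.864000
L_3(1.8) = (1.8 - 0)/(3 - 0) × (1.8 - 1)/(3 - 1) × (1.8 - 2)/(3 - 2) = -0.048000

P(1.8) = 4×L_0(1.8) + 5×L_1(1.8) + (-2)×L_2(1.8) + 2×L_3(1.8)
P(1.8) = -0.872000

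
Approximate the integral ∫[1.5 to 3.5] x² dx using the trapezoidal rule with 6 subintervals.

f(x) = x²
a = 1.5, b = 3.5, n = 6
h = (b - a)/n = 0.333333

Trapezoidal rule: (h/2)[f(x₀) + 2f(x₁) + 2f(x₂) + ... + f(xₙ)]

x_0 = 1.5000, f(x_0) = 2.250000, coefficient = 1
x_1 = 1.8333, f(x_1) = 3.361111, coefficient = 2
x_2 = 2.1667, f(x_2) = 4.694444, coefficient = 2
x_3 = 2.5000, f(x_3) = 6.250000, coefficient = 2
x_4 = 2.8333, f(x_4) = 8.027778, coefficient = 2
x_5 = 3.1667, f(x_5) = 10.027778, coefficient = 2
x_6 = 3.5000, f(x_6) = 12.250000, coefficient = 1

I ≈ (0.333333/2) × 79.222222 = 13.203704
Exact value: 13.166667
Error: 0.037037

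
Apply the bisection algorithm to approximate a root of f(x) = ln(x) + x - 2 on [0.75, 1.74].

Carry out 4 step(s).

f(x) = ln(x) + x - 2
Initial interval: [0.75, 1.74]

Iteration 1:
  c_1 = (0.750000 + 1.740000)/2 = 1.245000
  f(c_1) = f(1.245000) = -0.535864
  f(a) × f(c) ≥ 0, new interval: [1.245000, 1.740000]
Iteration 2:
  c_2 = (1.245000 + 1.740000)/2 = 1.492500
  f(c_2) = f(1.492500) = -0.107047
  f(a) × f(c) ≥ 0, new interval: [1.492500, 1.740000]
Iteration 3:
  c_3 = (1.492500 + 1.740000)/2 = 1.616250
  f(c_3) = f(1.616250) = 0.096359
  f(a) × f(c) < 0, new interval: [1.492500, 1.616250]
Iteration 4:
  c_4 = (1.492500 + 1.616250)/2 = 1.554375
  f(c_4) = f(1.554375) = -0.004551
  f(a) × f(c) ≥ 0, new interval: [1.554375, 1.616250]

After 4 iteration(s), the approximation is c_4 = 1.554375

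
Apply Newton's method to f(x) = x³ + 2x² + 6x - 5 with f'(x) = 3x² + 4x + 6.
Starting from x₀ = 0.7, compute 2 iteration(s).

f(x) = x³ + 2x² + 6x - 5
f'(x) = 3x² + 4x + 6
x₀ = 0.7

Newton-Raphson formula: x_{n+1} = x_n - f(x_n)/f'(x_n)

Iteration 1:
  f(0.700000) = 0.523000
  f'(0.700000) = 10.270000
  x_1 = 0.700000 - 0.523000/10.270000 = 0.649075
Iteration 2:
  f(0.649075) = 0.010501
  f'(0.649075) = 9.860195
  x_2 = 0.649075 - 0.010501/9.860195 = 0.648010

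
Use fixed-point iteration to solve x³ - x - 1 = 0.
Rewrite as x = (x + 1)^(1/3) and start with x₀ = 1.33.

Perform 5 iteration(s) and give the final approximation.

Equation: x³ - x - 1 = 0
Fixed-point form: x = (x + 1)^(1/3)
x₀ = 1.33

x_1 = g(1.330000) = 1.325721
x_2 = g(1.325721) = 1.324908
x_3 = g(1.324908) = 1.324754
x_4 = g(1.324754) = 1.324725
x_5 = g(1.324725) = 1.324719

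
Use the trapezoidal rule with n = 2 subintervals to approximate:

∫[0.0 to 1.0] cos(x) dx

f(x) = cos(x)
a = 0.0, b = 1.0, n = 2
h = (b - a)/n = 0.500000

Trapezoidal rule: (h/2)[f(x₀) + 2f(x₁) + 2f(x₂) + ... + f(xₙ)]

x_0 = 0.0000, f(x_0) = 1.000000, coefficient = 1
x_1 = 0.5000, f(x_1) = 0.877583, coefficient = 2
x_2 = 1.0000, f(x_2) = 0.540302, coefficient = 1

I ≈ (0.500000/2) × 3.295467 = 0.823867
Exact value: 0.841471
Error: 0.017604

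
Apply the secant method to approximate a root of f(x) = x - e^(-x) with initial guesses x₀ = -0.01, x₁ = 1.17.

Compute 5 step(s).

f(x) = x - e^(-x)
x₀ = -0.01, x₁ = 1.17

Secant formula: x_{n+1} = x_n - f(x_n)(x_n - x_{n-1})/(f(x_n) - f(x_{n-1}))

Iteration 1:
  f(-0.010000) = -1.020050
  f(1.170000) = 0.859633
  x_2 = 1.170000 - 0.859633×(1.170000 - (-0.010000))/(0.859633 - (-1.020050))
       = 0.630352
Iteration 2:
  f(1.170000) = 0.859633
  f(0.630352) = 0.097948
  x_3 = 0.630352 - 0.097948×(0.630352 - 1.170000)/(0.097948 - 0.859633)
       = 0.560957
Iteration 3:
  f(0.630352) = 0.097948
  f(0.560957) = -0.009706
  x_4 = 0.560957 - (-0.009706)×(0.560957 - 0.630352)/(-0.009706 - 0.097948)
       = 0.567213
Iteration 4:
  f(0.560957) = -0.009706
  f(0.567213) = 0.000110
  x_5 = 0.567213 - 0.000110×(0.567213 - 0.560957)/(0.000110 - (-0.009706))
       = 0.567143
Iteration 5:
  f(0.567213) = 0.000110
  f(0.567143) = 0.000000
  x_6 = 0.567143 - 0.000000×(0.567143 - 0.567213)/(0.000000 - 0.000110)
       = 0.567143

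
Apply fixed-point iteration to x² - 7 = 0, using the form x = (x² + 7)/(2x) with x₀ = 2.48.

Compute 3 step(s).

Equation: x² - 7 = 0
Fixed-point form: x = (x² + 7)/(2x)
x₀ = 2.48

x_1 = g(2.480000) = 2.651290
x_2 = g(2.651290) = 2.645757
x_3 = g(2.645757) = 2.645751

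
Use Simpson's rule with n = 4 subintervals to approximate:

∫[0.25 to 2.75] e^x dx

f(x) = e^x
a = 0.25, b = 2.75, n = 4
h = (b - a)/n = 0.625000

Simpson's rule: (h/3)[f(x₀) + 4f(x₁) + 2f(x₂) + ... + f(xₙ)]

x_0 = 0.2500, f(x_0) = 1.284025, coefficient = 1
x_1 = 0.8750, f(x_1) = 2.398875, coefficient = 4
x_2 = 1.5000, f(x_2) = 4.481689, coefficient = 2
x_3 = 2.1250, f(x_3) = 8.372897, coefficient = 4
x_4 = 2.7500, f(x_4) = 15.642632, coefficient = 1

I ≈ (0.625000/3) × 68.977127 = 14.370235
Exact value: 14.358606
Error: 0.011628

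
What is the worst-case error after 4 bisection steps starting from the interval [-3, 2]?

Bisection error bound: |error| ≤ (b-a)/2^n
|error| ≤ (2 - (-3))/2^4 = 5/2^4
|error| ≤ 0.3125000000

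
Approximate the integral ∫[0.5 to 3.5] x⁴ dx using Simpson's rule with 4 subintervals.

f(x) = x⁴
a = 0.5, b = 3.5, n = 4
h = (b - a)/n = 0.750000

Simpson's rule: (h/3)[f(x₀) + 4f(x₁) + 2f(x₂) + ... + f(xₙ)]

x_0 = 0.5000, f(x_0) = 0.062500, coefficient = 1
x_1 = 1.2500, f(x_1) = 2.441406, coefficient = 4
x_2 = 2.0000, f(x_2) = 16.000000, coefficient = 2
x_3 = 2.7500, f(x_3) = 57.191406, coefficient = 4
x_4 = 3.5000, f(x_4) = 150.062500, coefficient = 1

I ≈ (0.750000/3) × 420.656250 = 105.164062
Exact value: 105.037500
Error: 0.126562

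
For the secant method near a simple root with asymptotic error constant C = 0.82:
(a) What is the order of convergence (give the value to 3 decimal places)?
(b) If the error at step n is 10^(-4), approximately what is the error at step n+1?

(a) Secant method has superlinear convergence with order φ = (1+√5)/2 ≈ 1.618.
    This means |e_{n+1}| ≈ C|e_n|^1.618.

(b) With |e_n| = 10^(-4) and C = 0.82:
    |e_{n+1}| ≈ 0.82 × (10^(-4))^1.618 = 0.82 × 10^(-6.47)

(a) ≈ 1.618 (golden ratio); (b) |e_{n+1}| ≈ 2.765e-07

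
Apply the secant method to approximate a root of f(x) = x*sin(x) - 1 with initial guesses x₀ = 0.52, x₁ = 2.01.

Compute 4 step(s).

f(x) = x*sin(x) - 1
x₀ = 0.52, x₁ = 2.01

Secant formula: x_{n+1} = x_n - f(x_n)(x_n - x_{n-1})/(f(x_n) - f(x_{n-1}))

Iteration 1:
  f(0.520000) = -0.741622
  f(2.010000) = 0.819232
  x_2 = 2.010000 - 0.819232×(2.010000 - 0.520000)/(0.819232 - (-0.741622))
       = 1.227957
Iteration 2:
  f(2.010000) = 0.819232
  f(1.227957) = 0.156494
  x_3 = 1.227957 - 0.156494×(1.227957 - 2.010000)/(0.156494 - 0.819232)
       = 1.043290
Iteration 3:
  f(1.227957) = 0.156494
  f(1.043290) = -0.098529
  x_4 = 1.043290 - (-0.098529)×(1.043290 - 1.227957)/(-0.098529 - 0.156494)
       = 1.114637
Iteration 4:
  f(1.043290) = -0.098529
  f(1.114637) = 0.000666
  x_5 = 1.114637 - 0.000666×(1.114637 - 1.043290)/(0.000666 - (-0.098529))
       = 1.114158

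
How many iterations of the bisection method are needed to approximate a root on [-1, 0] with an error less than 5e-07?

We need (b-a)/2^n ≤ 5e-07
(0 - (-1))/2^n ≤ 5e-07
1/2^n ≤ 5e-07
2^n ≥ 2000000
n ≥ log₂(2000000) = 20.93
n ≥ 21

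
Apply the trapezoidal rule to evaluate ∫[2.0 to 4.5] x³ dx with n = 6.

f(x) = x³
a = 2.0, b = 4.5, n = 6
h = (b - a)/n = 0.416667

Trapezoidal rule: (h/2)[f(x₀) + 2f(x₁) + 2f(x₂) + ... + f(xₙ)]

x_0 = 2.0000, f(x_0) = 8.000000, coefficient = 1
x_1 = 2.4167, f(x_1) = 14.114005, coefficient = 2
x_2 = 2.8333, f(x_2) = 22.745370, coefficient = 2
x_3 = 3.2500, f(x_3) = 34.328125, coefficient = 2
x_4 = 3.6667, f(x_4) = 49.296296, coefficient = 2
x_5 = 4.0833, f(x_5) = 68.083912, coefficient = 2
x_6 = 4.5000, f(x_6) = 91.125000, coefficient = 1

I ≈ (0.416667/2) × 476.260417 = 99.220920
Exact value: 98.515625
Error: 0.705295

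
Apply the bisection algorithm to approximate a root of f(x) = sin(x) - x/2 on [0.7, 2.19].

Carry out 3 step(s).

f(x) = sin(x) - x/2
Initial interval: [0.7, 2.19]

Iteration 1:
  c_1 = (0.700000 + 2.190000)/2 = 1.445000
  f(c_1) = f(1.445000) = 0.269598
  f(a) × f(c) ≥ 0, new interval: [1.445000, 2.190000]
Iteration 2:
  c_2 = (1.445000 + 2.190000)/2 = 1.817500
  f(c_2) = f(1.817500) = 0.060973
  f(a) × f(c) ≥ 0, new interval: [1.817500, 2.190000]
Iteration 3:
  c_3 = (1.817500 + 2.190000)/2 = 2.003750
  f(c_3) = f(2.003750) = -0.094145
  f(a) × f(c) < 0, new interval: [1.817500, 2.003750]

After 3 iteration(s), the approximation is c_3 = 2.003750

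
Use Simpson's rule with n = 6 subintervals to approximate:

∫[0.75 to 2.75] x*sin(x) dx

f(x) = x*sin(x)
a = 0.75, b = 2.75, n = 6
h = (b - a)/n = 0.333333

Simpson's rule: (h/3)[f(x₀) + 4f(x₁) + 2f(x₂) + ... + f(xₙ)]

x_0 = 0.7500, f(x_0) = 0.511229, coefficient = 1
x_1 = 1.0833, f(x_1) = 0.957151, coefficient = 4
x_2 = 1.4167, f(x_2) = 1.399873, coefficient = 2
x_3 = 1.7500, f(x_3) = 1.721975, coefficient = 4
x_4 = 2.0833, f(x_4) = 1.815632, coefficient = 2
x_5 = 2.4167, f(x_5) = 1.602443, coefficient = 4
x_6 = 2.7500, f(x_6) = 1.049568, coefficient = 1

I ≈ (0.333333/3) × 25.118085 = 2.790898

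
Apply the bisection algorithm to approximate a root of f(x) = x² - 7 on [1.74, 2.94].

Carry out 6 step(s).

f(x) = x² - 7
Initial interval: [1.74, 2.94]

Iteration 1:
  c_1 = (1.740000 + 2.940000)/2 = 2.340000
  f(c_1) = f(2.340000) = -1.524400
  f(a) × f(c) ≥ 0, new interval: [2.340000, 2.940000]
Iteration 2:
  c_2 = (2.340000 + 2.940000)/2 = 2.640000
  f(c_2) = f(2.640000) = -0.030400
  f(a) × f(c) ≥ 0, new interval: [2.640000, 2.940000]
Iteration 3:
  c_3 = (2.640000 + 2.940000)/2 = 2.790000
  f(c_3) = f(2.790000) = 0.784100
  f(a) × f(c) < 0, new interval: [2.640000, 2.790000]
Iteration 4:
  c_4 = (2.640000 + 2.790000)/2 = 2.715000
  f(c_4) = f(2.715000) = 0.371225
  f(a) × f(c) < 0, new interval: [2.640000, 2.715000]
Iteration 5:
  c_5 = (2.640000 + 2.715000)/2 = 2.677500
  f(c_5) = f(2.677500) = 0.169006
  f(a) × f(c) < 0, new interval: [2.640000, 2.677500]
Iteration 6:
  c_6 = (2.640000 + 2.677500)/2 = 2.658750
  f(c_6) = f(2.658750) = 0.068952
  f(a) × f(c) < 0, new interval: [2.640000, 2.658750]

After 6 iteration(s), the approximation is c_6 = 2.658750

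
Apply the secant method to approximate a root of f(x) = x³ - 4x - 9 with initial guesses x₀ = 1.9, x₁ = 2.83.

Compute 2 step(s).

f(x) = x³ - 4x - 9
x₀ = 1.9, x₁ = 2.83

Secant formula: x_{n+1} = x_n - f(x_n)(x_n - x_{n-1})/(f(x_n) - f(x_{n-1}))

Iteration 1:
  f(1.900000) = -9.741000
  f(2.830000) = 2.345187
  x_2 = 2.830000 - 2.345187×(2.830000 - 1.900000)/(2.345187 - (-9.741000))
       = 2.649544
Iteration 2:
  f(2.830000) = 2.345187
  f(2.649544) = -0.998155
  x_3 = 2.649544 - (-0.998155)×(2.649544 - 2.830000)/(-0.998155 - 2.345187)
       = 2.703419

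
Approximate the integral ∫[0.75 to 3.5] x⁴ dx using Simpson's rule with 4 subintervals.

f(x) = x⁴
a = 0.75, b = 3.5, n = 4
h = (b - a)/n = 0.687500

Simpson's rule: (h/3)[f(x₀) + 4f(x₁) + 2f(x₂) + ... + f(xₙ)]

x_0 = 0.7500, f(x_0) = 0.316406, coefficient = 1
x_1 = 1.4375, f(x_1) = 4.270035, coefficient = 4
x_2 = 2.1250, f(x_2) = 20.390869, coefficient = 2
x_3 = 2.8125, f(x_3) = 62.570572, coefficient = 4
x_4 = 3.5000, f(x_4) = 150.062500, coefficient = 1

I ≈ (0.687500/3) × 458.523071 = 105.078204
Exact value: 104.996289
Error: 0.081915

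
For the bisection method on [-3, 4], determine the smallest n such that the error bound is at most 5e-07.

We need (b-a)/2^n ≤ 5e-07
(4 - (-3))/2^n ≤ 5e-07
7/2^n ≤ 5e-07
2^n ≥ 14000000
n ≥ log₂(14000000) = 23.74
n ≥ 24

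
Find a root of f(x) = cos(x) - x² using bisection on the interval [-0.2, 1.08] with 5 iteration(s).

f(x) = cos(x) - x²
Initial interval: [-0.2, 1.08]

Iteration 1:
  c_1 = (-0.200000 + 1.080000)/2 = 0.440000
  f(c_1) = f(0.440000) = 0.711152
  f(a) × f(c) ≥ 0, new interval: [0.440000, 1.080000]
Iteration 2:
  c_2 = (0.440000 + 1.080000)/2 = 0.760000
  f(c_2) = f(0.760000) = 0.147236
  f(a) × f(c) ≥ 0, new interval: [0.760000, 1.080000]
Iteration 3:
  c_3 = (0.760000 + 1.080000)/2 = 0.920000
  f(c_3) = f(0.920000) = -0.240580
  f(a) × f(c) < 0, new interval: [0.760000, 0.920000]
Iteration 4:
  c_4 = (0.760000 + 0.920000)/2 = 0.840000
  f(c_4) = f(0.840000) = -0.038137
  f(a) × f(c) < 0, new interval: [0.760000, 0.840000]
Iteration 5:
  c_5 = (0.760000 + 0.840000)/2 = 0.800000
  f(c_5) = f(0.800000) = 0.056707
  f(a) × f(c) ≥ 0, new interval: [0.800000, 0.840000]

After 5 iteration(s), the approximation is c_5 = 0.800000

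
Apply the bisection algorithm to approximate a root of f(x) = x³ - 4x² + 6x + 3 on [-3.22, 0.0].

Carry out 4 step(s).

f(x) = x³ - 4x² + 6x + 3
Initial interval: [-3.22, 0.0]

Iteration 1:
  c_1 = (-3.220000 + 0.000000)/2 = -1.610000
  f(c_1) = f(-1.610000) = -21.201681
  f(a) × f(c) ≥ 0, new interval: [-1.610000, 0.000000]
Iteration 2:
  c_2 = (-1.610000 + 0.000000)/2 = -0.805000
  f(c_2) = f(-0.805000) = -4.943760
  f(a) × f(c) ≥ 0, new interval: [-0.805000, 0.000000]
Iteration 3:
  c_3 = (-0.805000 + 0.000000)/2 = -0.402500
  f(c_3) = f(-0.402500) = -0.128233
  f(a) × f(c) ≥ 0, new interval: [-0.402500, 0.000000]
Iteration 4:
  c_4 = (-0.402500 + 0.000000)/2 = -0.201250
  f(c_4) = f(-0.201250) = 1.622343
  f(a) × f(c) < 0, new interval: [-0.402500, -0.201250]

After 4 iteration(s), the approximation is c_4 = -0.201250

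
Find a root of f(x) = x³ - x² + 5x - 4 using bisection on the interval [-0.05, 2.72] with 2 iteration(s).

f(x) = x³ - x² + 5x - 4
Initial interval: [-0.05, 2.72]

Iteration 1:
  c_1 = (-0.050000 + 2.720000)/2 = 1.335000
  f(c_1) = f(1.335000) = 3.272045
  f(a) × f(c) < 0, new interval: [-0.050000, 1.335000]
Iteration 2:
  c_2 = (-0.050000 + 1.335000)/2 = 0.642500
  f(c_2) = f(0.642500) = -0.935078
  f(a) × f(c) ≥ 0, new interval: [0.642500, 1.335000]

After 2 iteration(s), the approximation is c_2 = 0.642500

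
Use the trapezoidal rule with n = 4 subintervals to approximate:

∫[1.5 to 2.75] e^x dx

f(x) = e^x
a = 1.5, b = 2.75, n = 4
h = (b - a)/n = 0.312500

Trapezoidal rule: (h/2)[f(x₀) + 2f(x₁) + 2f(x₂) + ... + f(xₙ)]

x_0 = 1.5000, f(x_0) = 4.481689, coefficient = 1
x_1 = 1.8125, f(x_1) = 6.125743, coefficient = 2
x_2 = 2.1250, f(x_2) = 8.372897, coefficient = 2
x_3 = 2.4375, f(x_3) = 11.444394, coefficient = 2
x_4 = 2.7500, f(x_4) = 15.642632, coefficient = 1

I ≈ (0.312500/2) × 72.010389 = 11.251623
Exact value: 11.160943
Error: 0.090680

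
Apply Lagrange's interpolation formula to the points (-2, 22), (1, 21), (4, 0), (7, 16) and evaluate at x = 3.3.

Lagrange interpolation formula:
P(x) = Σ yᵢ × Lᵢ(x)
where Lᵢ(x) = Π_{j≠i} (x - xⱼ)/(xᵢ - xⱼ)

L_0(3.3) = (3.3 - 1)/(-2 - 1) × (3.3 - 4)/(-2 - 4) × (3.3 - 7)/(-2 - 7) = -0.036772
L_1(3.3) = (3.3 - (-2))/(1 - (-2)) × (3.3 - 4)/(1 - 4) × (3.3 - 7)/(1 - 7) = 0.254204
L_2(3.3) = (3.3 - (-2))/(4 - (-2)) × (3.3 - 1)/(4 - 1) × (3.3 - 7)/(4 - 7) = 0.835241
L_3(3.3) = (3.3 - (-2))/(7 - (-2)) × (3.3 - 1)/(7 - 1) × (3.3 - 4)/(7 - 4) = -0.052673

P(3.3) = 22×L_0(3.3) + 21×L_1(3.3) + 0×L_2(3.3) + 16×L_3(3.3)
P(3.3) = 3.686537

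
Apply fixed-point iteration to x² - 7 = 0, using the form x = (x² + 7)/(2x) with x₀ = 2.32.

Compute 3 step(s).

Equation: x² - 7 = 0
Fixed-point form: x = (x² + 7)/(2x)
x₀ = 2.32

x_1 = g(2.320000) = 2.668621
x_2 = g(2.668621) = 2.645849
x_3 = g(2.645849) = 2.645751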